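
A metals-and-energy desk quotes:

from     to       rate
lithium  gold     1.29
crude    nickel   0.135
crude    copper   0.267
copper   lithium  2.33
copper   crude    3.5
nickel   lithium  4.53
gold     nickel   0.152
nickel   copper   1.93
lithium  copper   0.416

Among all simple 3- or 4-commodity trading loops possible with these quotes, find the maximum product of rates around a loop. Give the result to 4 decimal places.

0.9119

copper→crude→nickel→copper: 3.5 × 0.135 × 1.93 = 0.91193
copper→crude→nickel→lithium→copper: 3.5 × 0.135 × 4.53 × 0.416 = 0.89042
gold→nickel→lithium→gold: 0.152 × 4.53 × 1.29 = 0.88824
gold→nickel→copper→lithium→gold: 0.152 × 1.93 × 2.33 × 1.29 = 0.88175
Maximum is copper→crude→nickel→copper at 0.9119; no arbitrage — every cycle loses value.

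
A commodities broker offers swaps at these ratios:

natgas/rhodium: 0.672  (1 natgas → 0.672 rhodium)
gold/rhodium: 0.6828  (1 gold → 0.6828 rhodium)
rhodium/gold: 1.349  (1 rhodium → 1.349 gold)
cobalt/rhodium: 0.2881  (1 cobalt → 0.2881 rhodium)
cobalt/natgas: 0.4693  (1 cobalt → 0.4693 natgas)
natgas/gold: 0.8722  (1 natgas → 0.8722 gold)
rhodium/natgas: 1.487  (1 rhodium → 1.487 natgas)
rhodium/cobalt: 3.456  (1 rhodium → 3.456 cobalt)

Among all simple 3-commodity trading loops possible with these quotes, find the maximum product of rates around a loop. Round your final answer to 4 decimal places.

natgas→rhodium→cobalt→natgas: 0.672 × 3.456 × 0.4693 = 1.08992
natgas→gold→rhodium→natgas: 0.8722 × 0.6828 × 1.487 = 0.88557
Maximum is natgas→rhodium→cobalt→natgas at 1.0899; arbitrage exists.

1.0899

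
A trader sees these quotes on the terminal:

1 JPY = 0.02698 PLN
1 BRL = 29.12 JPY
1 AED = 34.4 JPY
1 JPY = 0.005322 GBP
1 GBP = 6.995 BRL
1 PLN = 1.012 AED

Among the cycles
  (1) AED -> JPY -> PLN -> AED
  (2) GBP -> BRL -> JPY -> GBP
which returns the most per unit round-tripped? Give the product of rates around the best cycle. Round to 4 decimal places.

(1) 34.4 × 0.02698 × 1.012 = 0.93925
(2) 6.995 × 29.12 × 0.005322 = 1.08406
Highest is cycle (2) at 1.0841 (>1, arbitrage).

1.0841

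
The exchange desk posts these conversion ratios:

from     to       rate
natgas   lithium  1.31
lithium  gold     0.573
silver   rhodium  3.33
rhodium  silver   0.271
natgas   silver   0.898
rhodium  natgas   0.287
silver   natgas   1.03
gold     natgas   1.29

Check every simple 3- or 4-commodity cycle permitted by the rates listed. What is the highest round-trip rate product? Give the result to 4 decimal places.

0.9683

lithium→gold→natgas→lithium: 0.573 × 1.29 × 1.31 = 0.96831
rhodium→natgas→silver→rhodium: 0.287 × 0.898 × 3.33 = 0.85823
Maximum is lithium→gold→natgas→lithium at 0.9683; no arbitrage — every cycle loses value.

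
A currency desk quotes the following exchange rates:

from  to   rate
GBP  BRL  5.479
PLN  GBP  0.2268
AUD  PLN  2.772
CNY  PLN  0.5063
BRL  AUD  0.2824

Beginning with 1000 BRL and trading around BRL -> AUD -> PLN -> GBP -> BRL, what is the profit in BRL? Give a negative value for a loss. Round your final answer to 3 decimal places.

1000 BRL × 0.2824 = 282.4 AUD
282.4 AUD × 2.772 = 782.8128 PLN
782.8128 PLN × 0.2268 = 177.54194304 GBP
177.54194304 GBP × 5.479 = 972.75230591616 BRL
Net change: 972.75230591616 − 1000 = -27.24769408384 BRL

-27.248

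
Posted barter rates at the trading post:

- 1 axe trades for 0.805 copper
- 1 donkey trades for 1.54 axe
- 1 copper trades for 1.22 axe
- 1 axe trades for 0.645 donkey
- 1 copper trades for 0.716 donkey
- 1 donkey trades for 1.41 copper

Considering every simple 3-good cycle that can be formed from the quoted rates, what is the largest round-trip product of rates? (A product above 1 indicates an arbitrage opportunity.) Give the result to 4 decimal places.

1.1095

axe→donkey→copper→axe: 0.645 × 1.41 × 1.22 = 1.10953
axe→copper→donkey→axe: 0.805 × 0.716 × 1.54 = 0.88763
Maximum is axe→donkey→copper→axe at 1.1095; arbitrage exists.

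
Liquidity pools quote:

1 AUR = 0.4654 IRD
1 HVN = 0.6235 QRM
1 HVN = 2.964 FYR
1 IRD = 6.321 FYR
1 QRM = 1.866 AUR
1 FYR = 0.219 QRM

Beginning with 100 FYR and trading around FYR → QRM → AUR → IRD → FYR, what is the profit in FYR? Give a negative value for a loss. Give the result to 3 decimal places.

20.218

100 FYR × 0.219 = 21.9 QRM
21.9 QRM × 1.866 = 40.8654 AUR
40.8654 AUR × 0.4654 = 19.01875716 IRD
19.01875716 IRD × 6.321 = 120.21756400836 FYR
Net change: 120.21756400836 − 100 = 20.21756400836 FYR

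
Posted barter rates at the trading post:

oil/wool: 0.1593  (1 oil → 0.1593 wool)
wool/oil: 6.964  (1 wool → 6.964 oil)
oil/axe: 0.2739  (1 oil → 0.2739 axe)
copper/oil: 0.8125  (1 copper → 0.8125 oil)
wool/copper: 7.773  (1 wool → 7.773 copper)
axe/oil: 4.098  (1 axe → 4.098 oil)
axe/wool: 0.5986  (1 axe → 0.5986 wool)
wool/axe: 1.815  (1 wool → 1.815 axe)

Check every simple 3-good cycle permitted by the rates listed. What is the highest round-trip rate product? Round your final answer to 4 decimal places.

wool→axe→oil→wool: 1.815 × 4.098 × 0.1593 = 1.18485
wool→oil→axe→wool: 6.964 × 0.2739 × 0.5986 = 1.14179
copper→oil→wool→copper: 0.8125 × 0.1593 × 7.773 = 1.00607
Maximum is wool→axe→oil→wool at 1.1849; arbitrage exists.

1.1849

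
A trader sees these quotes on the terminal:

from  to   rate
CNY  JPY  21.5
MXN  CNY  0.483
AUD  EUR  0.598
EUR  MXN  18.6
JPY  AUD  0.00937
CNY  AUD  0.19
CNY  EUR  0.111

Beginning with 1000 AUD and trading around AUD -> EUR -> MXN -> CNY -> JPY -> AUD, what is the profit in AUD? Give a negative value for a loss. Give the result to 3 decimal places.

82.279

1000 AUD × 0.598 = 598 EUR
598 EUR × 18.6 = 11122.8 MXN
11122.8 MXN × 0.483 = 5372.3124 CNY
5372.3124 CNY × 21.5 = 115504.7166 JPY
115504.7166 JPY × 0.00937 = 1082.279194542 AUD
Net change: 1082.279194542 − 1000 = 82.279194542 AUD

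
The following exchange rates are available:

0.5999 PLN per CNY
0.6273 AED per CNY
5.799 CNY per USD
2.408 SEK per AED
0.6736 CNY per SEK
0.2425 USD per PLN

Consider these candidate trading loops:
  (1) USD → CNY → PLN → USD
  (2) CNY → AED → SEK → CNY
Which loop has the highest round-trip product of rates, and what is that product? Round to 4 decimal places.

1.0175

(1) 5.799 × 0.5999 × 0.2425 = 0.84361
(2) 0.6273 × 2.408 × 0.6736 = 1.01750
Highest is cycle (2) at 1.0175 (>1, arbitrage).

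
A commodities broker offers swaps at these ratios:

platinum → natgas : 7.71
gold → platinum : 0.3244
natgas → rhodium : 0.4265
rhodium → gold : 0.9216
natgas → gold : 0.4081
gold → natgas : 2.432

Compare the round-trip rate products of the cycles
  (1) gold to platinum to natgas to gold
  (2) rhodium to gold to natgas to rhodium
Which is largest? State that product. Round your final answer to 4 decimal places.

1.0207

(1) 0.3244 × 7.71 × 0.4081 = 1.02071
(2) 0.9216 × 2.432 × 0.4265 = 0.95593
Highest is cycle (1) at 1.0207 (>1, arbitrage).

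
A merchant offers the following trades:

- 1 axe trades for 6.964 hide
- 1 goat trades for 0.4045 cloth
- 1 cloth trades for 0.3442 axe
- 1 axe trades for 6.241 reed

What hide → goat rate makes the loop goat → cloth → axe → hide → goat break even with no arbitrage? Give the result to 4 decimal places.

Known legs of the cycle: 0.4045 × 0.3442 × 6.964 = 0.9695900596
For no arbitrage the full-cycle product must be 1, so the missing rate is 1 / 0.9695900596 ≈ 1.031364.

1.0314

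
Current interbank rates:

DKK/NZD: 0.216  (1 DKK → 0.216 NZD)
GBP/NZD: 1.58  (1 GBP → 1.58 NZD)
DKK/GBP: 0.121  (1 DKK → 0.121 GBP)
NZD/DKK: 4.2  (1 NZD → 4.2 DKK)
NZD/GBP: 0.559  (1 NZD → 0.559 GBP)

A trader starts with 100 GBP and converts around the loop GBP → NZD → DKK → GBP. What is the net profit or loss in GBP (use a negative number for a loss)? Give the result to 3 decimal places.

100 GBP × 1.58 = 158 NZD
158 NZD × 4.2 = 663.6 DKK
663.6 DKK × 0.121 = 80.2956 GBP
Net change: 80.2956 − 100 = -19.7044 GBP

-19.704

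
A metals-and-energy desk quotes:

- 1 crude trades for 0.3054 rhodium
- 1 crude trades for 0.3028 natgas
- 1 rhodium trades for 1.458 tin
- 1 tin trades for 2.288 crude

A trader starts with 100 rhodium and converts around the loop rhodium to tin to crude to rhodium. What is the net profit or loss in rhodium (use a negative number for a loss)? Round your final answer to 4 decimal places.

1.8785

100 rhodium × 1.458 = 145.8 tin
145.8 tin × 2.288 = 333.5904 crude
333.5904 crude × 0.3054 = 101.87850816 rhodium
Net change: 101.87850816 − 100 = 1.87850816 rhodium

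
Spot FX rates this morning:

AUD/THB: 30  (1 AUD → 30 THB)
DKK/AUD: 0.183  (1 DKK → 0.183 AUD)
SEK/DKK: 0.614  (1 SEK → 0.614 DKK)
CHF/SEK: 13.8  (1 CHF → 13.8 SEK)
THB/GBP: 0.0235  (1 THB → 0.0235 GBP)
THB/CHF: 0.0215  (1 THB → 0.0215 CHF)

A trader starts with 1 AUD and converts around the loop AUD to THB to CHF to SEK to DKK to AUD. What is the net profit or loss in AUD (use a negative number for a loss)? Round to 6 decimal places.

0.000134

1 AUD × 30 = 30 THB
30 THB × 0.0215 = 0.645 CHF
0.645 CHF × 13.8 = 8.901 SEK
8.901 SEK × 0.614 = 5.465214 DKK
5.465214 DKK × 0.183 = 1.000134162 AUD
Net change: 1.000134162 − 1 = 0.000134162 AUD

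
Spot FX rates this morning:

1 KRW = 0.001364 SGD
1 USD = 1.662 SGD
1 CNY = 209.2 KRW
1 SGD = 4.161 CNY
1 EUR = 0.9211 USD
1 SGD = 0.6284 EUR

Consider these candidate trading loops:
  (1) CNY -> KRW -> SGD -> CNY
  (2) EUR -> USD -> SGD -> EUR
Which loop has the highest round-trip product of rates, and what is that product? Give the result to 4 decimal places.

1.1873

(1) 209.2 × 0.001364 × 4.161 = 1.18734
(2) 0.9211 × 1.662 × 0.6284 = 0.96200
Highest is cycle (1) at 1.1873 (>1, arbitrage).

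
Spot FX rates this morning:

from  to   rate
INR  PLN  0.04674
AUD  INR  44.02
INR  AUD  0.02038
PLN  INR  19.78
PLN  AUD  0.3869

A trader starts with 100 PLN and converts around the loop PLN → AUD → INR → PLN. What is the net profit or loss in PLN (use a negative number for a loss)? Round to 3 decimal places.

-20.396

100 PLN × 0.3869 = 38.69 AUD
38.69 AUD × 44.02 = 1703.1338 INR
1703.1338 INR × 0.04674 = 79.604473812 PLN
Net change: 79.604473812 − 100 = -20.395526188 PLN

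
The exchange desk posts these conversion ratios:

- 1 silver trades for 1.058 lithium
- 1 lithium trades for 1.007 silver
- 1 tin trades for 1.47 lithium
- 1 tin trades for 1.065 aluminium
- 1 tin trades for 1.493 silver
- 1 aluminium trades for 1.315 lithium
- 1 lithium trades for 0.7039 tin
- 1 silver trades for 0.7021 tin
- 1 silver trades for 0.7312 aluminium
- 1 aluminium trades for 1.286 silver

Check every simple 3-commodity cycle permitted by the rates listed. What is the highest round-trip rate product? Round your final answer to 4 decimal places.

tin→silver→lithium→tin: 1.493 × 1.058 × 0.7039 = 1.11188
tin→lithium→silver→tin: 1.47 × 1.007 × 0.7021 = 1.03931
tin→aluminium→lithium→tin: 1.065 × 1.315 × 0.7039 = 0.98579
silver→aluminium→lithium→silver: 0.7312 × 1.315 × 1.007 = 0.96826
tin→aluminium→silver→tin: 1.065 × 1.286 × 0.7021 = 0.96159
Maximum is tin→silver→lithium→tin at 1.1119; arbitrage exists.

1.1119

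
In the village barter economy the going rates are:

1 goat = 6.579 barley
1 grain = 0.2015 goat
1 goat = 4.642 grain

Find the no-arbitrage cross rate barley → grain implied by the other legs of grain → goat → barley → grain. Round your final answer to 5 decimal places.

0.75434

Known legs of the cycle: 0.2015 × 6.579 = 1.3256685
For no arbitrage the full-cycle product must be 1, so the missing rate is 1 / 1.3256685 ≈ 0.7543364.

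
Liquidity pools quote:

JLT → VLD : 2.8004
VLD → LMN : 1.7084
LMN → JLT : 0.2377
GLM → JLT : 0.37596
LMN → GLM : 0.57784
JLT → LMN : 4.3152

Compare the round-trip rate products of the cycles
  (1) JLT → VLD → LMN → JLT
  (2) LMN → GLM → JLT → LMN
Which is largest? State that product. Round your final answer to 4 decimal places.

(1) 2.8004 × 1.7084 × 0.2377 = 1.13721
(2) 0.57784 × 0.37596 × 4.3152 = 0.93745
Highest is cycle (1) at 1.1372 (>1, arbitrage).

1.1372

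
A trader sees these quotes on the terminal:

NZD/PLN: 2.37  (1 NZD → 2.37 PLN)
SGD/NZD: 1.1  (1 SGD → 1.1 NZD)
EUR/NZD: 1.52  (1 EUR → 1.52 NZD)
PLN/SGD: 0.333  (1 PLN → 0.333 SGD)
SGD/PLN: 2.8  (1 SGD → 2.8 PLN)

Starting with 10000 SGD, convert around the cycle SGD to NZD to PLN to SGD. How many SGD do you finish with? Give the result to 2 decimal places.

10000 SGD × 1.1 = 11000 NZD
11000 NZD × 2.37 = 26070 PLN
26070 PLN × 0.333 = 8681.31 SGD

8681.31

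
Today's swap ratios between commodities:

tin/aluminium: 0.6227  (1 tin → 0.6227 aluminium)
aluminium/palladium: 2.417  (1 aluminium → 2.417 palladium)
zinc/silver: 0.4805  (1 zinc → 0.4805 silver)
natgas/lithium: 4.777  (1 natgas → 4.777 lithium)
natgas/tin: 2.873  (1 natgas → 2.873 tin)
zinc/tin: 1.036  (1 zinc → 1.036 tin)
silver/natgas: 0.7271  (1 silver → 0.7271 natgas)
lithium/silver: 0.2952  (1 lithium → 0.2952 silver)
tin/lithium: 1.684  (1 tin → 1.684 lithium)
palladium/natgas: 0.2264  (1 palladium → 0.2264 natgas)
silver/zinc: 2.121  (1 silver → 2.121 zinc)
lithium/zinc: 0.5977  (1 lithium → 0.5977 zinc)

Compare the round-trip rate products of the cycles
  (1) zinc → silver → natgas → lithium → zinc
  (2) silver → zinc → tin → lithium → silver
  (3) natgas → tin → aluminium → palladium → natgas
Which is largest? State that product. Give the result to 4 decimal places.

1.0923

(1) 0.4805 × 0.7271 × 4.777 × 0.5977 = 0.99753
(2) 2.121 × 1.036 × 1.684 × 0.2952 = 1.09234
(3) 2.873 × 0.6227 × 2.417 × 0.2264 = 0.97897
Highest is cycle (2) at 1.0923 (>1, arbitrage).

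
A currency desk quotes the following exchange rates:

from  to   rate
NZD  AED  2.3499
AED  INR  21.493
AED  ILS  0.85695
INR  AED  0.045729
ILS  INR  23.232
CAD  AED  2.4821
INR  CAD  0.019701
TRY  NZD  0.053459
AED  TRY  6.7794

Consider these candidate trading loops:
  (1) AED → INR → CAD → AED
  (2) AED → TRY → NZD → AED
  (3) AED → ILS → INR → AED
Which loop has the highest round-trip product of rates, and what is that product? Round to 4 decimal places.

(1) 21.493 × 0.019701 × 2.4821 = 1.05100
(2) 6.7794 × 0.053459 × 2.3499 = 0.85165
(3) 0.85695 × 23.232 × 0.045729 = 0.91040
Highest is cycle (1) at 1.0510 (>1, arbitrage).

1.0510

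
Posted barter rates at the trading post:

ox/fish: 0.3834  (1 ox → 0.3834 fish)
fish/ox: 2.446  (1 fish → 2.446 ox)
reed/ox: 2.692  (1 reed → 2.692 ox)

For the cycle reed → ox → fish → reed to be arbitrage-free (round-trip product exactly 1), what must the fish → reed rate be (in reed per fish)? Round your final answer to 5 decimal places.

0.96889

Known legs of the cycle: 2.692 × 0.3834 = 1.0321128
For no arbitrage the full-cycle product must be 1, so the missing rate is 1 / 1.0321128 ≈ 0.9688863.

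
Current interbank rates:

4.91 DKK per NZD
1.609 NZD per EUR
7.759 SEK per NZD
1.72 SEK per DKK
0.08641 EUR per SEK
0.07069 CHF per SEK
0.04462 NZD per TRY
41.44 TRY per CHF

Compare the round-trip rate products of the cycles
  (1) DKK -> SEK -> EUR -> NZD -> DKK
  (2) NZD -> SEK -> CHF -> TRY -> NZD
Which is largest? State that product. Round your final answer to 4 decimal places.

1.1742

(1) 1.72 × 0.08641 × 1.609 × 4.91 = 1.17417
(2) 7.759 × 0.07069 × 41.44 × 0.04462 = 1.01418
Highest is cycle (1) at 1.1742 (>1, arbitrage).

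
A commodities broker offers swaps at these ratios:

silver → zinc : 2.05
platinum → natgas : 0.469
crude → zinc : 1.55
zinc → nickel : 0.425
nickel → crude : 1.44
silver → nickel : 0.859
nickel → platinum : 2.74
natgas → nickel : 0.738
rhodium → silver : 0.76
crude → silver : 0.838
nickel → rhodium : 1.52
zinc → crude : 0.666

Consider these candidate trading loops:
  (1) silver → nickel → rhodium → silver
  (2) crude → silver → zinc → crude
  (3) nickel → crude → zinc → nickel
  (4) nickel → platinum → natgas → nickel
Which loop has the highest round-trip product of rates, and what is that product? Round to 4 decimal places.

(1) 0.859 × 1.52 × 0.76 = 0.99232
(2) 0.838 × 2.05 × 0.666 = 1.14412
(3) 1.44 × 1.55 × 0.425 = 0.94860
(4) 2.74 × 0.469 × 0.738 = 0.94837
Highest is cycle (2) at 1.1441 (>1, arbitrage).

1.1441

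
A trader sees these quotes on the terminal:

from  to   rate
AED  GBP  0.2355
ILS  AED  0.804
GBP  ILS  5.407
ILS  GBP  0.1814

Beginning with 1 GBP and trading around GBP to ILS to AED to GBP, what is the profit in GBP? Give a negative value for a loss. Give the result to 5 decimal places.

0.02377

1 GBP × 5.407 = 5.407 ILS
5.407 ILS × 0.804 = 4.347228 AED
4.347228 AED × 0.2355 = 1.023772194 GBP
Net change: 1.023772194 − 1 = 0.023772194 GBP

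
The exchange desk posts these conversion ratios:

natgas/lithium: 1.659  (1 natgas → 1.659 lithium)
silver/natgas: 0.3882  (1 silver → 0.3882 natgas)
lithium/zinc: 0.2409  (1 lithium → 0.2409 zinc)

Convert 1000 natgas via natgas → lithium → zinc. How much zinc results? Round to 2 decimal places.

1000 natgas × 1.659 = 1659 lithium
1659 lithium × 0.2409 = 399.6531 zinc

399.65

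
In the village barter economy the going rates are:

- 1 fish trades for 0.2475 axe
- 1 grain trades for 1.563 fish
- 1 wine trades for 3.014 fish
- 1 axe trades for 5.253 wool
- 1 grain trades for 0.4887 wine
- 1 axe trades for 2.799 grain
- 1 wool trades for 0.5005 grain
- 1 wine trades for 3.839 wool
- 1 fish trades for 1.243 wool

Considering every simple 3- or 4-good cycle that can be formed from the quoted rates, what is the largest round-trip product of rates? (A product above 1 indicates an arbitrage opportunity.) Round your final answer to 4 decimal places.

1.0828

grain→fish→axe→grain: 1.563 × 0.2475 × 2.799 = 1.08277
grain→wine→fish→axe→grain: 0.4887 × 3.014 × 0.2475 × 2.799 = 1.02038
grain→fish→axe→wool→grain: 1.563 × 0.2475 × 5.253 × 0.5005 = 1.01706
grain→fish→wool→grain: 1.563 × 1.243 × 0.5005 = 0.97238
grain→wine→wool→grain: 0.4887 × 3.839 × 0.5005 = 0.93900
grain→wine→fish→wool→grain: 0.4887 × 3.014 × 1.243 × 0.5005 = 0.91635
Maximum is grain→fish→axe→grain at 1.0828; arbitrage exists.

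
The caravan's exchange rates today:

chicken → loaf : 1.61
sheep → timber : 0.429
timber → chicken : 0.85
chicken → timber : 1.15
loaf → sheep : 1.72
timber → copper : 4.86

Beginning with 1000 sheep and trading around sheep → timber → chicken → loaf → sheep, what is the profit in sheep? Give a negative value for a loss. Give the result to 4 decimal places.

1000 sheep × 0.429 = 429 timber
429 timber × 0.85 = 364.65 chicken
364.65 chicken × 1.61 = 587.0865 loaf
587.0865 loaf × 1.72 = 1009.78878 sheep
Net change: 1009.78878 − 1000 = 9.78878 sheep

9.7888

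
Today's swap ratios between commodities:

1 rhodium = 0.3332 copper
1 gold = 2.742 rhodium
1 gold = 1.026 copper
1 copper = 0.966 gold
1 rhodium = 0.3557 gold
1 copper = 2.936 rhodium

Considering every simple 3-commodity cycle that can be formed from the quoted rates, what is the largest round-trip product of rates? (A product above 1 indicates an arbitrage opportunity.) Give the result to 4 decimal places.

1.0715

rhodium→gold→copper→rhodium: 0.3557 × 1.026 × 2.936 = 1.07149
rhodium→copper→gold→rhodium: 0.3332 × 0.966 × 2.742 = 0.88257
Maximum is rhodium→gold→copper→rhodium at 1.0715; arbitrage exists.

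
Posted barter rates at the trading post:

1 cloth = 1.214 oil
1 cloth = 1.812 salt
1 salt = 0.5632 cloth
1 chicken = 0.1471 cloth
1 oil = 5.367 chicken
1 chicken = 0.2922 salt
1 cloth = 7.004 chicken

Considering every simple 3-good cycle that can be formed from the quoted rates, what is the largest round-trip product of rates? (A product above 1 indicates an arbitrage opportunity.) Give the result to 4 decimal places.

cloth→chicken→salt→cloth: 7.004 × 0.2922 × 0.5632 = 1.15263
cloth→oil→chicken→cloth: 1.214 × 5.367 × 0.1471 = 0.95844
Maximum is cloth→chicken→salt→cloth at 1.1526; arbitrage exists.

1.1526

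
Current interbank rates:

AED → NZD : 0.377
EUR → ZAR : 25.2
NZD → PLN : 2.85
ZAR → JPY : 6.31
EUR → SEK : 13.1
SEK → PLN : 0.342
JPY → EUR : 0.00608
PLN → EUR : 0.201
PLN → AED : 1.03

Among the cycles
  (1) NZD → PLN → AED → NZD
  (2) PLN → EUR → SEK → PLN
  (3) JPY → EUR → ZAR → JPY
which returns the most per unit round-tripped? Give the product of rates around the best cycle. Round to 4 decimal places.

1.1067

(1) 2.85 × 1.03 × 0.377 = 1.10668
(2) 0.201 × 13.1 × 0.342 = 0.90052
(3) 0.00608 × 25.2 × 6.31 = 0.96679
Highest is cycle (1) at 1.1067 (>1, arbitrage).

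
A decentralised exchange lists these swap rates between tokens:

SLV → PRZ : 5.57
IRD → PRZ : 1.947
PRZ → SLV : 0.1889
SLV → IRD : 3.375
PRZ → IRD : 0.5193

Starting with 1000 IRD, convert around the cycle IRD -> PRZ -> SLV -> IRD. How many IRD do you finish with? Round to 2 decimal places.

1000 IRD × 1.947 = 1947 PRZ
1947 PRZ × 0.1889 = 367.7883 SLV
367.7883 SLV × 3.375 = 1241.2855125 IRD

1241.29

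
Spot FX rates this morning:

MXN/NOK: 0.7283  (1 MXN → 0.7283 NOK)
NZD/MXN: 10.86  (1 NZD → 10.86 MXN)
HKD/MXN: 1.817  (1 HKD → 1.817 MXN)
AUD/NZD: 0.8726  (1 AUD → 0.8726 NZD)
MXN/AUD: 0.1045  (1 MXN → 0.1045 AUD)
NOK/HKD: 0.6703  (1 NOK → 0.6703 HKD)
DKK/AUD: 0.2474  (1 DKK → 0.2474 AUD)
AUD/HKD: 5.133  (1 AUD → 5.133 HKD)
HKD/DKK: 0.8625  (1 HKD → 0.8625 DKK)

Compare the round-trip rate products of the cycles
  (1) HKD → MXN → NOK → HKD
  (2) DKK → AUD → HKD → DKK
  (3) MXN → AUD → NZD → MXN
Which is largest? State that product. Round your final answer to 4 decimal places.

1.0953

(1) 1.817 × 0.7283 × 0.6703 = 0.88702
(2) 0.2474 × 5.133 × 0.8625 = 1.09529
(3) 0.1045 × 0.8726 × 10.86 = 0.99029
Highest is cycle (2) at 1.0953 (>1, arbitrage).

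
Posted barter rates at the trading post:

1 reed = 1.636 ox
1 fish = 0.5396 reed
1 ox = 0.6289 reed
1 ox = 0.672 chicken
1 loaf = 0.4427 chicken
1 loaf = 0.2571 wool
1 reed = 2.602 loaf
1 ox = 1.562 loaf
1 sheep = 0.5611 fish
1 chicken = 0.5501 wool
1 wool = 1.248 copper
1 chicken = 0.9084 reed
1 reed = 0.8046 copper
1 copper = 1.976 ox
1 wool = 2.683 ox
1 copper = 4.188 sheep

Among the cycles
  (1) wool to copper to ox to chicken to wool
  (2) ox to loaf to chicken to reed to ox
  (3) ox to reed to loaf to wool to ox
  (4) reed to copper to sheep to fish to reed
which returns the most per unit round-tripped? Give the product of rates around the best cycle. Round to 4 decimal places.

(1) 1.248 × 1.976 × 0.672 × 0.5501 = 0.91162
(2) 1.562 × 0.4427 × 0.9084 × 1.636 = 1.02766
(3) 0.6289 × 2.602 × 0.2571 × 2.683 = 1.12879
(4) 0.8046 × 4.188 × 0.5611 × 0.5396 = 1.02023
Highest is cycle (3) at 1.1288 (>1, arbitrage).

1.1288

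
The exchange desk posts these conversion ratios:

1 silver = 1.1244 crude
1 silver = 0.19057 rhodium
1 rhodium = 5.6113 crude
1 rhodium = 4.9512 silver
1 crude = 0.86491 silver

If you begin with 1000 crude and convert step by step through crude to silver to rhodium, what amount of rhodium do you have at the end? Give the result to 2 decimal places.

164.83

1000 crude × 0.86491 = 864.91 silver
864.91 silver × 0.19057 = 164.8258987 rhodium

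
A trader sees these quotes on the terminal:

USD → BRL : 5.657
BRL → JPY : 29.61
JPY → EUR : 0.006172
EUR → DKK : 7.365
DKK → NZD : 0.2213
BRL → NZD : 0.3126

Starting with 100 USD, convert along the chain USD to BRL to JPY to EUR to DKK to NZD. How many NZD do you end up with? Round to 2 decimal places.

100 USD × 5.657 = 565.7 BRL
565.7 BRL × 29.61 = 16750.377 JPY
16750.377 JPY × 0.006172 = 103.383326844 EUR
103.383326844 EUR × 7.365 = 761.41820220606 DKK
761.41820220606 DKK × 0.2213 = 168.501848148201078 NZD

168.50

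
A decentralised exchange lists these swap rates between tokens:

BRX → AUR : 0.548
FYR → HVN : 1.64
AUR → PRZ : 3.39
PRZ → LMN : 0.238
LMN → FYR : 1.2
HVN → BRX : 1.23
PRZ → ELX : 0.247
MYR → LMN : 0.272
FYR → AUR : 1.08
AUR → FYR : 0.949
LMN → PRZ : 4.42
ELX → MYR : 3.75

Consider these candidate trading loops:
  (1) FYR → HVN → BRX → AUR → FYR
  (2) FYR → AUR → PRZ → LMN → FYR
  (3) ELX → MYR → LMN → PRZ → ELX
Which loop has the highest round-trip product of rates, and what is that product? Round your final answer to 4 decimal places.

1.1136

(1) 1.64 × 1.23 × 0.548 × 0.949 = 1.04905
(2) 1.08 × 3.39 × 0.238 × 1.2 = 1.04564
(3) 3.75 × 0.272 × 4.42 × 0.247 = 1.11357
Highest is cycle (3) at 1.1136 (>1, arbitrage).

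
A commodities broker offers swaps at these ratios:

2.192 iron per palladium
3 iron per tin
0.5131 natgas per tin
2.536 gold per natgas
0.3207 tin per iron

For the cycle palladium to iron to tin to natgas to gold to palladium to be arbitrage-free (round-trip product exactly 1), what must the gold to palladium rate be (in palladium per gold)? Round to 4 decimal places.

Known legs of the cycle: 2.192 × 0.3207 × 0.5131 × 2.536 = 0.91472547352704
For no arbitrage the full-cycle product must be 1, so the missing rate is 1 / 0.91472547352704 ≈ 1.093224.

1.0932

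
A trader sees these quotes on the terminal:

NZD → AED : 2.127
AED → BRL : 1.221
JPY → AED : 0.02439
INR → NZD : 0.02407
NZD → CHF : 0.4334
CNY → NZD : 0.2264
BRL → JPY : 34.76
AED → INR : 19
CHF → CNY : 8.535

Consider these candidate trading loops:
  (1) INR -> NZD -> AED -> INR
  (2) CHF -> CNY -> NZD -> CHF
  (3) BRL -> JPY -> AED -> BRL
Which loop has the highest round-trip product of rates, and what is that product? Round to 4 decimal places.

(1) 0.02407 × 2.127 × 19 = 0.97274
(2) 8.535 × 0.2264 × 0.4334 = 0.83747
(3) 34.76 × 0.02439 × 1.221 = 1.03516
Highest is cycle (3) at 1.0352 (>1, arbitrage).

1.0352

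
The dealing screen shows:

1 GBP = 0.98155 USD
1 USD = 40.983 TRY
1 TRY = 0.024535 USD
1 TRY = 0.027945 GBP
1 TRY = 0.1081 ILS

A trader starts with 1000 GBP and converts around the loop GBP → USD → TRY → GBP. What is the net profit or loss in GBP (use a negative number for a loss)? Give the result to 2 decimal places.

124.14

1000 GBP × 0.98155 = 981.55 USD
981.55 USD × 40.983 = 40226.86365 TRY
40226.86365 TRY × 0.027945 = 1124.13970469925 GBP
Net change: 1124.13970469925 − 1000 = 124.13970469925 GBP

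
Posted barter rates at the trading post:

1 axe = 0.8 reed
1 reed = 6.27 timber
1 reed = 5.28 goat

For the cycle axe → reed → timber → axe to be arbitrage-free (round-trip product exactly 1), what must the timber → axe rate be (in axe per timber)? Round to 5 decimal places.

0.19936

Known legs of the cycle: 0.8 × 6.27 = 5.016
For no arbitrage the full-cycle product must be 1, so the missing rate is 1 / 5.016 ≈ 0.1993620.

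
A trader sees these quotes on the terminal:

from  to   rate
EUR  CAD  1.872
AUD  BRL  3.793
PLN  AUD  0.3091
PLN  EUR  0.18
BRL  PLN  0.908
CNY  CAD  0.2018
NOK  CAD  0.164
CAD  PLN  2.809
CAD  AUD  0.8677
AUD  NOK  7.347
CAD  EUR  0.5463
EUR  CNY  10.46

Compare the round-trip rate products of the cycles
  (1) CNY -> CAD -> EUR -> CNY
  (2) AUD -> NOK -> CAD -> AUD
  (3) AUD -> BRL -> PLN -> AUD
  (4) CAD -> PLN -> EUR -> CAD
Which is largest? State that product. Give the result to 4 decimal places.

(1) 0.2018 × 0.5463 × 10.46 = 1.15315
(2) 7.347 × 0.164 × 0.8677 = 1.04550
(3) 3.793 × 0.908 × 0.3091 = 1.06455
(4) 2.809 × 0.18 × 1.872 = 0.94652
Highest is cycle (1) at 1.1531 (>1, arbitrage).

1.1531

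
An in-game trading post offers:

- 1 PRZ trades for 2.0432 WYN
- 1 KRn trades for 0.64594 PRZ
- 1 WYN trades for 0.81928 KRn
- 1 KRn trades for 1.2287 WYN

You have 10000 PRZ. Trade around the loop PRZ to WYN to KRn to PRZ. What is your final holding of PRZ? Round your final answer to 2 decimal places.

10812.73

10000 PRZ × 2.0432 = 20432 WYN
20432 WYN × 0.81928 = 16739.52896 KRn
16739.52896 KRn × 0.64594 = 10812.7313364224 PRZ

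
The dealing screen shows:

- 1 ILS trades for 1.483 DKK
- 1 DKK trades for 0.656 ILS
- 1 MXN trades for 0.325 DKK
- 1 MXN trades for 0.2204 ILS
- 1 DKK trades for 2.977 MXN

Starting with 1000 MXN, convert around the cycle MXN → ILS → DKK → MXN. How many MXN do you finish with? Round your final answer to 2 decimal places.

1000 MXN × 0.2204 = 220.4 ILS
220.4 ILS × 1.483 = 326.8532 DKK
326.8532 DKK × 2.977 = 973.0419764 MXN

973.04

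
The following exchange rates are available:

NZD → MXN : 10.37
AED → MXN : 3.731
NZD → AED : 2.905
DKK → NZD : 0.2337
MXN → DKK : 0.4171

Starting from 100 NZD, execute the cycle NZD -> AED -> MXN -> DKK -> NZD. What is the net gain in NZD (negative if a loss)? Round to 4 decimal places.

100 NZD × 2.905 = 290.5 AED
290.5 AED × 3.731 = 1083.8555 MXN
1083.8555 MXN × 0.4171 = 452.07612905 DKK
452.07612905 DKK × 0.2337 = 105.650191358985 NZD
Net change: 105.650191358985 − 100 = 5.650191358985 NZD

5.6502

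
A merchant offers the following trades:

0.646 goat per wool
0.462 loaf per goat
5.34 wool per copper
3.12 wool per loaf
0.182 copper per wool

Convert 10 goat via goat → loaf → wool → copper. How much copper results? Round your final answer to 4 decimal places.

10 goat × 0.462 = 4.62 loaf
4.62 loaf × 3.12 = 14.4144 wool
14.4144 wool × 0.182 = 2.6234208 copper

2.6234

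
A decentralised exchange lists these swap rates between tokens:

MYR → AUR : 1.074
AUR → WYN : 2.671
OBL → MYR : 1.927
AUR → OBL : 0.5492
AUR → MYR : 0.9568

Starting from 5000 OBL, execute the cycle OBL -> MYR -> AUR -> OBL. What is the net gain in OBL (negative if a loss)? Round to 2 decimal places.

683.12

5000 OBL × 1.927 = 9635 MYR
9635 MYR × 1.074 = 10347.99 AUR
10347.99 AUR × 0.5492 = 5683.116108 OBL
Net change: 5683.116108 − 5000 = 683.116108 OBL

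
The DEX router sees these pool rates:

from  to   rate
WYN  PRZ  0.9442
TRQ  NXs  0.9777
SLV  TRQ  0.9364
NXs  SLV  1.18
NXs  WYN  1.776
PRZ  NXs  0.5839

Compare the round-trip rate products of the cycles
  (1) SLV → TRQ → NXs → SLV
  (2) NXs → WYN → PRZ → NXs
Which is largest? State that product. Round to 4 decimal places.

(1) 0.9364 × 0.9777 × 1.18 = 1.08031
(2) 1.776 × 0.9442 × 0.5839 = 0.97914
Highest is cycle (1) at 1.0803 (>1, arbitrage).

1.0803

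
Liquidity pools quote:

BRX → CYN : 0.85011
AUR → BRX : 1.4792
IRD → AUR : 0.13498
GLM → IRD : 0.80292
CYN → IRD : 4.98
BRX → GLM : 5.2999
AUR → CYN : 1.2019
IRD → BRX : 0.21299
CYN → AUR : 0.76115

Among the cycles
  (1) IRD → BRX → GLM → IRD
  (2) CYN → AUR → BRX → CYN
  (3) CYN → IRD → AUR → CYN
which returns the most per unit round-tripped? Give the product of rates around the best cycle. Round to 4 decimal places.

0.9571

(1) 0.21299 × 5.2999 × 0.80292 = 0.90636
(2) 0.76115 × 1.4792 × 0.85011 = 0.95713
(3) 4.98 × 0.13498 × 1.2019 = 0.80792
Highest is cycle (2) at 0.9571 (≤1, no arbitrage).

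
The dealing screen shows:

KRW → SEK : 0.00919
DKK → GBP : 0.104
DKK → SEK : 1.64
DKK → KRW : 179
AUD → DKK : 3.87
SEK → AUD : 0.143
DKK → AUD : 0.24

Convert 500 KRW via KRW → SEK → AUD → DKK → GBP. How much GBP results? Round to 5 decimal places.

500 KRW × 0.00919 = 4.595 SEK
4.595 SEK × 0.143 = 0.657085 AUD
0.657085 AUD × 3.87 = 2.54291895 DKK
2.54291895 DKK × 0.104 = 0.2644635708 GBP

0.26446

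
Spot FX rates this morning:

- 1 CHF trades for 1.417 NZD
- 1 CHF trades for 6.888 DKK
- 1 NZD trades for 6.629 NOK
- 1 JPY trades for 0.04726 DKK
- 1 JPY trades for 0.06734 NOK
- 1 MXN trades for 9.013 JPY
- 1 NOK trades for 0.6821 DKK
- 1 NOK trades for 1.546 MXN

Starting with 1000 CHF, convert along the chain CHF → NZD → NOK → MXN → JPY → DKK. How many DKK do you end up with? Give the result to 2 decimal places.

6185.72

1000 CHF × 1.417 = 1417 NZD
1417 NZD × 6.629 = 9393.293 NOK
9393.293 NOK × 1.546 = 14522.030978 MXN
14522.030978 MXN × 9.013 = 130887.065204714 JPY
130887.065204714 JPY × 0.04726 = 6185.72270157478364 DKK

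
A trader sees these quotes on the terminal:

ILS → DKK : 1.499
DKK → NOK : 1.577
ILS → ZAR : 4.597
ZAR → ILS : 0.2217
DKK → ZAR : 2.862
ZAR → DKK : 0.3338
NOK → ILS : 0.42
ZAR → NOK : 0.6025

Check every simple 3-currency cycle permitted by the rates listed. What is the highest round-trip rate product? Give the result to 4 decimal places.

NOK→ILS→ZAR→NOK: 0.42 × 4.597 × 0.6025 = 1.16327
NOK→ILS→DKK→NOK: 0.42 × 1.499 × 1.577 = 0.99285
DKK→ZAR→ILS→DKK: 2.862 × 0.2217 × 1.499 = 0.95112
Maximum is NOK→ILS→ZAR→NOK at 1.1633; arbitrage exists.

1.1633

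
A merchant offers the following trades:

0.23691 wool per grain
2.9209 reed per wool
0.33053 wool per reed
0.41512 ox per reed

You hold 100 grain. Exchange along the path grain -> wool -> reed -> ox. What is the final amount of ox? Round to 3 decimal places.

28.726

100 grain × 0.23691 = 23.691 wool
23.691 wool × 2.9209 = 69.1990419 reed
69.1990419 reed × 0.41512 = 28.725906273528 ox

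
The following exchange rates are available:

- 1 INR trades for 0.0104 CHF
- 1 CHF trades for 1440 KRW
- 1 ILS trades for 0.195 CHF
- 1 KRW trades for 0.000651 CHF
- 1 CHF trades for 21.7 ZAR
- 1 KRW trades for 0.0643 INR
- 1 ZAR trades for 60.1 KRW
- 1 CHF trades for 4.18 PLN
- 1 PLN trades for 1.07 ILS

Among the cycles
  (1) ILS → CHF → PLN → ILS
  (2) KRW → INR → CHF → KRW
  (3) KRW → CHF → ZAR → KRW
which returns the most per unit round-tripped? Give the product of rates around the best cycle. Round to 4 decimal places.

(1) 0.195 × 4.18 × 1.07 = 0.87216
(2) 0.0643 × 0.0104 × 1440 = 0.96296
(3) 0.000651 × 21.7 × 60.1 = 0.84901
Highest is cycle (2) at 0.9630 (≤1, no arbitrage).

0.9630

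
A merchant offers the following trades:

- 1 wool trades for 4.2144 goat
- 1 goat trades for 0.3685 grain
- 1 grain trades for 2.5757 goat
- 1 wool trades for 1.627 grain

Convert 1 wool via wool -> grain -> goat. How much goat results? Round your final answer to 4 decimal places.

1 wool × 1.627 = 1.627 grain
1.627 grain × 2.5757 = 4.1906639 goat

4.1907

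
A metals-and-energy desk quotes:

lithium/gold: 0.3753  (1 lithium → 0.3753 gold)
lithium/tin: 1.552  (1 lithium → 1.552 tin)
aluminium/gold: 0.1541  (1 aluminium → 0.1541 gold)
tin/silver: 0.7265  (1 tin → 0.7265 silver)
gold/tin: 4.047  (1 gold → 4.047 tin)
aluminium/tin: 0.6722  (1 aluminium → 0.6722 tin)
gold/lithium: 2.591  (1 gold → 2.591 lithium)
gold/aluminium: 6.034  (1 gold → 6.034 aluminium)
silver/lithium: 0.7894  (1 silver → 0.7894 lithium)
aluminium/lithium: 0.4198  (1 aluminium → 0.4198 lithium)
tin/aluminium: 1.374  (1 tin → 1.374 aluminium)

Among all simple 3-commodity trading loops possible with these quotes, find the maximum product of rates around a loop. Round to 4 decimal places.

aluminium→lithium→gold→aluminium: 0.4198 × 0.3753 × 6.034 = 0.95066
aluminium→lithium→tin→aluminium: 0.4198 × 1.552 × 1.374 = 0.89520
silver→lithium→tin→silver: 0.7894 × 1.552 × 0.7265 = 0.89007
aluminium→gold→tin→aluminium: 0.1541 × 4.047 × 1.374 = 0.85689
Maximum is aluminium→lithium→gold→aluminium at 0.9507; no arbitrage — every cycle loses value.

0.9507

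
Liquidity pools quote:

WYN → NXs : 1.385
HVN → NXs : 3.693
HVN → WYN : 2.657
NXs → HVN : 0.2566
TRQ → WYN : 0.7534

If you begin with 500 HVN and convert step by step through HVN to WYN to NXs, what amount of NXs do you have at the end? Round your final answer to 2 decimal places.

500 HVN × 2.657 = 1328.5 WYN
1328.5 WYN × 1.385 = 1839.9725 NXs

1839.97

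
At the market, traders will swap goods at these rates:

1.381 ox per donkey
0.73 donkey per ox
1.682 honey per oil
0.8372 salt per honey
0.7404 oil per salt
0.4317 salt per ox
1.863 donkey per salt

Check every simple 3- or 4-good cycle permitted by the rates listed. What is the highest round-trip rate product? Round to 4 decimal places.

salt→donkey→ox→salt: 1.863 × 1.381 × 0.4317 = 1.11068
honey→salt→oil→honey: 0.8372 × 0.7404 × 1.682 = 1.04261
Maximum is salt→donkey→ox→salt at 1.1107; arbitrage exists.

1.1107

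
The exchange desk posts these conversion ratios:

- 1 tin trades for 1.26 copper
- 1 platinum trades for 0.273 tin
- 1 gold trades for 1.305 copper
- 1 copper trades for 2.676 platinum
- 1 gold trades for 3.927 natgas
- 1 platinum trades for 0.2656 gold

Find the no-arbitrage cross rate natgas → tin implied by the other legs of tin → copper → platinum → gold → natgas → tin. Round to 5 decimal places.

0.28435

Known legs of the cycle: 1.26 × 2.676 × 0.2656 × 3.927 = 3.516783443712
For no arbitrage the full-cycle product must be 1, so the missing rate is 1 / 3.516783443712 ≈ 0.2843507.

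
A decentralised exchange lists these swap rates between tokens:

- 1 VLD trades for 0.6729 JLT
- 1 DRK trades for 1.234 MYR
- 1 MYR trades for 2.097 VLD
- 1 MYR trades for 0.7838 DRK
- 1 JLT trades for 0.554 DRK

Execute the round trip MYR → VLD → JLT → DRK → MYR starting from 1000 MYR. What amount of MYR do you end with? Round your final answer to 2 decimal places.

964.66

1000 MYR × 2.097 = 2097 VLD
2097 VLD × 0.6729 = 1411.0713 JLT
1411.0713 JLT × 0.554 = 781.7335002 DRK
781.7335002 DRK × 1.234 = 964.6591392468 MYR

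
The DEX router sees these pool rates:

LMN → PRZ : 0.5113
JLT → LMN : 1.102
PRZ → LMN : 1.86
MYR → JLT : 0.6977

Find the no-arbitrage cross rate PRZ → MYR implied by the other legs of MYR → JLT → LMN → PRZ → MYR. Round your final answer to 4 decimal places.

Known legs of the cycle: 0.6977 × 1.102 × 0.5113 = 0.39312087902
For no arbitrage the full-cycle product must be 1, so the missing rate is 1 / 0.39312087902 ≈ 2.543747.

2.5437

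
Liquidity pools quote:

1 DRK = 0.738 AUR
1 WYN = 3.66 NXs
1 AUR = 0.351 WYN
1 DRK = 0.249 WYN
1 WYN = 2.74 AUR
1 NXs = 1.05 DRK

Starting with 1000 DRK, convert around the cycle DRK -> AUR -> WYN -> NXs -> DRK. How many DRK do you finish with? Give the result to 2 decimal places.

995.48

1000 DRK × 0.738 = 738 AUR
738 AUR × 0.351 = 259.038 WYN
259.038 WYN × 3.66 = 948.07908 NXs
948.07908 NXs × 1.05 = 995.483034 DRK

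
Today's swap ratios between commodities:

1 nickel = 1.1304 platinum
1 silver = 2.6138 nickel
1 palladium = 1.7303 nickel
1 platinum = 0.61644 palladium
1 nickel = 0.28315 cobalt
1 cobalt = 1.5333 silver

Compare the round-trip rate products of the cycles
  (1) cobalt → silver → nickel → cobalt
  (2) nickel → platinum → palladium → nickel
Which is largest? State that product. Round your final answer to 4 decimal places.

(1) 1.5333 × 2.6138 × 0.28315 = 1.13479
(2) 1.1304 × 0.61644 × 1.7303 = 1.20571
Highest is cycle (2) at 1.2057 (>1, arbitrage).

1.2057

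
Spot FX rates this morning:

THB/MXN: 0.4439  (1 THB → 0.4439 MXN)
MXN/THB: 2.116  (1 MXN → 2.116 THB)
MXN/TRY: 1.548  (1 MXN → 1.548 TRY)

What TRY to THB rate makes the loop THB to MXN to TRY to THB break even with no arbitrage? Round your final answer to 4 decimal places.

Known legs of the cycle: 0.4439 × 1.548 = 0.6871572
For no arbitrage the full-cycle product must be 1, so the missing rate is 1 / 0.6871572 ≈ 1.455271.

1.4553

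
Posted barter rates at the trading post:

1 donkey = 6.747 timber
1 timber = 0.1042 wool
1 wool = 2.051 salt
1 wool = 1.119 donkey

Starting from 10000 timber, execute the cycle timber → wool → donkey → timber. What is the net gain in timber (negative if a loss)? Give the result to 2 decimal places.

-2133.01

10000 timber × 0.1042 = 1042 wool
1042 wool × 1.119 = 1165.998 donkey
1165.998 donkey × 6.747 = 7866.988506 timber
Net change: 7866.988506 − 10000 = -2133.011494 timber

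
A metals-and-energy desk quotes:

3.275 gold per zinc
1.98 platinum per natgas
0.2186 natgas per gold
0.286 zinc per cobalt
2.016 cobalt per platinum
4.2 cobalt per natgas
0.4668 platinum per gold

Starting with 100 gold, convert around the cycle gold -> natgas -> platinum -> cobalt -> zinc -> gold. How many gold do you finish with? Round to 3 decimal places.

81.730

100 gold × 0.2186 = 21.86 natgas
21.86 natgas × 1.98 = 43.2828 platinum
43.2828 platinum × 2.016 = 87.2581248 cobalt
87.2581248 cobalt × 0.286 = 24.9558236928 zinc
24.9558236928 zinc × 3.275 = 81.73032259392 gold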